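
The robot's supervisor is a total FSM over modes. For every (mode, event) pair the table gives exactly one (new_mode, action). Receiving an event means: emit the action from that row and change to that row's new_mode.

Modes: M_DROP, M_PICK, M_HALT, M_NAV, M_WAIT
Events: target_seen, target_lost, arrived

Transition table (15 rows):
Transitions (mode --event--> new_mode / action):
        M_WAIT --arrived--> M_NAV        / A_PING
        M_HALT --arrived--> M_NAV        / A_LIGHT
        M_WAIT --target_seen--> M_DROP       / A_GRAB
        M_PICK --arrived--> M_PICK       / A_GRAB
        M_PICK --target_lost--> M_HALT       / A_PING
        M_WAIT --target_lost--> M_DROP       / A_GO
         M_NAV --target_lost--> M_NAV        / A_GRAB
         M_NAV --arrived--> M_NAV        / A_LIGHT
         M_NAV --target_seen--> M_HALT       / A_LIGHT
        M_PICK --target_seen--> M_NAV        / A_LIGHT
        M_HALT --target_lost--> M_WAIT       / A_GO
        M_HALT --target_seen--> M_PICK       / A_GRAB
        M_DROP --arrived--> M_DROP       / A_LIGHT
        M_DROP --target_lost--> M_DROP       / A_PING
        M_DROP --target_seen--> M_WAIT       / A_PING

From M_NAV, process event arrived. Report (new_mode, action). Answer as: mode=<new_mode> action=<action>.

current mode = M_NAV; filter table to that mode:
  (M_NAV, target_lost) → (M_NAV, A_GRAB)
  (M_NAV, arrived) → (M_NAV, A_LIGHT)  ← event matches
  (M_NAV, target_seen) → (M_HALT, A_LIGHT)
event = arrived selects (M_NAV, A_LIGHT)

mode=M_NAV action=A_LIGHT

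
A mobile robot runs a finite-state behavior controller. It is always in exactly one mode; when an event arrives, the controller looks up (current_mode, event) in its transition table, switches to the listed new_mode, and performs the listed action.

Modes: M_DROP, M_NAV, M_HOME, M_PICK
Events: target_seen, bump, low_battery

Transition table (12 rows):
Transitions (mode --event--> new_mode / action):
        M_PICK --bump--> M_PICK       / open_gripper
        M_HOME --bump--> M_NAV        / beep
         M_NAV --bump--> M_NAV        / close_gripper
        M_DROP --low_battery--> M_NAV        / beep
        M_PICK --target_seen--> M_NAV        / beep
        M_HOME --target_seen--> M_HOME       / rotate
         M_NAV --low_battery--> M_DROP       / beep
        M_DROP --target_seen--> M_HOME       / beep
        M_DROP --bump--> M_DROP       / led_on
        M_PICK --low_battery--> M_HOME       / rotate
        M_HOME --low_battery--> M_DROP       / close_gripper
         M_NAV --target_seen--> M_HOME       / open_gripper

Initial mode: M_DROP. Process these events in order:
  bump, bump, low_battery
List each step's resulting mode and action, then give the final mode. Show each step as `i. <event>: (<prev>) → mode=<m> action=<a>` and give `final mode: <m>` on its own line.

final mode: M_NAV

1. bump: (M_DROP) → mode=M_DROP action=led_on
2. bump: (M_DROP) → mode=M_DROP action=led_on
3. low_battery: (M_DROP) → mode=M_NAV action=beep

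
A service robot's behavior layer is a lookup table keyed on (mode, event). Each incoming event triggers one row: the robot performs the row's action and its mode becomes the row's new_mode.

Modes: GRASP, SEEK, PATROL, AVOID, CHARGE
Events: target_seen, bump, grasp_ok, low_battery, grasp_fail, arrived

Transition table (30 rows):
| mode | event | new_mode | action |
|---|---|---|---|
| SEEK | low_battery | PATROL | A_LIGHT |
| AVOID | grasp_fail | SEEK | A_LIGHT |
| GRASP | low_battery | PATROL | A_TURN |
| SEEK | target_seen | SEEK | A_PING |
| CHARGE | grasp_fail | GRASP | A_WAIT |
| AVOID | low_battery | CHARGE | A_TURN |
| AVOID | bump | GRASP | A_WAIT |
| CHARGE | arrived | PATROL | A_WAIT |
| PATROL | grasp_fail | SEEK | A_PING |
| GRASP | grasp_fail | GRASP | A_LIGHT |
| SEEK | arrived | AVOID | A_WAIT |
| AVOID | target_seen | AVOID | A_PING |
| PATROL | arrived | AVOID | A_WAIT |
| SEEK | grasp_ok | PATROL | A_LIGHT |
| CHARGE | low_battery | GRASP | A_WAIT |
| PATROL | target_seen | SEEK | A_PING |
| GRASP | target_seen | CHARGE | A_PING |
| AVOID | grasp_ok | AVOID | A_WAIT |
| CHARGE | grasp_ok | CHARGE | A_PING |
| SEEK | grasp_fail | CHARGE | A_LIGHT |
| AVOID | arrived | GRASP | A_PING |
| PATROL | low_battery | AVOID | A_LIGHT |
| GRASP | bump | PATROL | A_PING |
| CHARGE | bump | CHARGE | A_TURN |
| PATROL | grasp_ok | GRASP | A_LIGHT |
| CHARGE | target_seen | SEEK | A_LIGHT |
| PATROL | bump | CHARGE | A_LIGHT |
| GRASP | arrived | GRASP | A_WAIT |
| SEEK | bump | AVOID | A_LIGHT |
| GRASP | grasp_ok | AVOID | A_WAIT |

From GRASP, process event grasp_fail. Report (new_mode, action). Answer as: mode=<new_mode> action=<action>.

current mode = GRASP; filter table to that mode:
  (GRASP, low_battery) → (PATROL, A_TURN)
  (GRASP, grasp_fail) → (GRASP, A_LIGHT)  ← event matches
  (GRASP, target_seen) → (CHARGE, A_PING)
  (GRASP, bump) → (PATROL, A_PING)
  (GRASP, arrived) → (GRASP, A_WAIT)
  (GRASP, grasp_ok) → (AVOID, A_WAIT)
event = grasp_fail selects (GRASP, A_LIGHT)

mode=GRASP action=A_LIGHT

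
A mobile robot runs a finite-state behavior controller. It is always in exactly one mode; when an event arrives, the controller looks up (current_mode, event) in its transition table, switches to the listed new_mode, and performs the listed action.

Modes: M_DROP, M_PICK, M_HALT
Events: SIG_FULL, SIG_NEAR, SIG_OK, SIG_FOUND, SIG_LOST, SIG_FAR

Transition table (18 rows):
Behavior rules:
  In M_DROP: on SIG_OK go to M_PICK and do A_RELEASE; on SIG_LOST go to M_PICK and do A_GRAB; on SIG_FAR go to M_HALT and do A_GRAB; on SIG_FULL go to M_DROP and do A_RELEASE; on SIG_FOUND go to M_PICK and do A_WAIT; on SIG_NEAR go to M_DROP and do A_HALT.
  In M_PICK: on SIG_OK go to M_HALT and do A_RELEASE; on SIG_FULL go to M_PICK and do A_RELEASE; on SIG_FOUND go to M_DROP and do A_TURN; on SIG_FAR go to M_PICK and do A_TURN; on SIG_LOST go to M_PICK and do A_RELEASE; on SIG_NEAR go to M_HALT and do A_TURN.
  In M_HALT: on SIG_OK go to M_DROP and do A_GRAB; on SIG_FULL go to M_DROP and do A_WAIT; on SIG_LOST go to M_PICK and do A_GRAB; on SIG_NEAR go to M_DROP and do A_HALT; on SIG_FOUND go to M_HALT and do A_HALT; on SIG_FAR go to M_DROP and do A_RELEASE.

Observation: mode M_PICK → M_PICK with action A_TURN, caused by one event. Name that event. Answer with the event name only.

SIG_FAR

try SIG_FULL: (M_PICK, SIG_FULL) → (M_PICK, A_RELEASE)
try SIG_NEAR: (M_PICK, SIG_NEAR) → (M_HALT, A_TURN)
try SIG_OK: (M_PICK, SIG_OK) → (M_HALT, A_RELEASE)
try SIG_FOUND: (M_PICK, SIG_FOUND) → (M_DROP, A_TURN)
try SIG_LOST: (M_PICK, SIG_LOST) → (M_PICK, A_RELEASE)
try SIG_FAR: (M_PICK, SIG_FAR) → (M_PICK, A_TURN)  ← matches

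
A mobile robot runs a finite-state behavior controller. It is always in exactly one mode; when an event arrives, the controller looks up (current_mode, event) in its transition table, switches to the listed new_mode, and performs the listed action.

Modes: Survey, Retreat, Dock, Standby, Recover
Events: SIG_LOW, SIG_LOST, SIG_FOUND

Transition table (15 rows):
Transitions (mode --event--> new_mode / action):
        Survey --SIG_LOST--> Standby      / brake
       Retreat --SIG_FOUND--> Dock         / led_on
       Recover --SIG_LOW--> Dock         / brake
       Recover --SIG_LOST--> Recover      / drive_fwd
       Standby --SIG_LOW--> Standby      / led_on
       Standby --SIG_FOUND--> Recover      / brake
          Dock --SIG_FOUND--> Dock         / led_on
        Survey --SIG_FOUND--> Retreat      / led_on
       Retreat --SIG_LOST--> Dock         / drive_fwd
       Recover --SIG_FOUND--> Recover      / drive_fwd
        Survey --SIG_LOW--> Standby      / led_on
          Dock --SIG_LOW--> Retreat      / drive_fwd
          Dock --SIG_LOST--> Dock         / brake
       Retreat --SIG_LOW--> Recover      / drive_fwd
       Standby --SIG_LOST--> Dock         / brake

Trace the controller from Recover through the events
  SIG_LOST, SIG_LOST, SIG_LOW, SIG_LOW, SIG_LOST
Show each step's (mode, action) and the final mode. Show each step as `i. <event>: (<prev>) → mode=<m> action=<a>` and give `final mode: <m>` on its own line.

final mode: Dock

1. SIG_LOST: (Recover) → mode=Recover action=drive_fwd
2. SIG_LOST: (Recover) → mode=Recover action=drive_fwd
3. SIG_LOW: (Recover) → mode=Dock action=brake
4. SIG_LOW: (Dock) → mode=Retreat action=drive_fwd
5. SIG_LOST: (Retreat) → mode=Dock action=drive_fwd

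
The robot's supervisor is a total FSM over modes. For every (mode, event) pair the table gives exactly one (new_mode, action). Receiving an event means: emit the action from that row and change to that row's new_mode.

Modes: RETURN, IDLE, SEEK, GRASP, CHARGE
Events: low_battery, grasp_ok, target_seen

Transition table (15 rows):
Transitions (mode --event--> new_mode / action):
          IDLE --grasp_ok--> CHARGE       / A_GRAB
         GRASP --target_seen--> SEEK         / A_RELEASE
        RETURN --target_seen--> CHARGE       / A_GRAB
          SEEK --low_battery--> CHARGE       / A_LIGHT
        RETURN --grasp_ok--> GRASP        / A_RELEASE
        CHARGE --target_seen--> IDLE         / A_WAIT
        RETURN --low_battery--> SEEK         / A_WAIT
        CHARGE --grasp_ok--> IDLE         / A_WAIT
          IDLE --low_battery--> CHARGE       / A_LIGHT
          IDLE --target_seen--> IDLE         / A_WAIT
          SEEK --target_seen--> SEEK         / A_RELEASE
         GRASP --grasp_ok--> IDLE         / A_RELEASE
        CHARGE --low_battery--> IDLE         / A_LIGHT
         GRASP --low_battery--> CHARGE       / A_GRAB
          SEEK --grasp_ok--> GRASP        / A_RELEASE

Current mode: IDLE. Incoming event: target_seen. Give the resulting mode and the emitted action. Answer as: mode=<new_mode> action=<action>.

mode=IDLE action=A_WAIT

current mode = IDLE; filter table to that mode:
  (IDLE, grasp_ok) → (CHARGE, A_GRAB)
  (IDLE, low_battery) → (CHARGE, A_LIGHT)
  (IDLE, target_seen) → (IDLE, A_WAIT)  ← event matches
event = target_seen selects (IDLE, A_WAIT)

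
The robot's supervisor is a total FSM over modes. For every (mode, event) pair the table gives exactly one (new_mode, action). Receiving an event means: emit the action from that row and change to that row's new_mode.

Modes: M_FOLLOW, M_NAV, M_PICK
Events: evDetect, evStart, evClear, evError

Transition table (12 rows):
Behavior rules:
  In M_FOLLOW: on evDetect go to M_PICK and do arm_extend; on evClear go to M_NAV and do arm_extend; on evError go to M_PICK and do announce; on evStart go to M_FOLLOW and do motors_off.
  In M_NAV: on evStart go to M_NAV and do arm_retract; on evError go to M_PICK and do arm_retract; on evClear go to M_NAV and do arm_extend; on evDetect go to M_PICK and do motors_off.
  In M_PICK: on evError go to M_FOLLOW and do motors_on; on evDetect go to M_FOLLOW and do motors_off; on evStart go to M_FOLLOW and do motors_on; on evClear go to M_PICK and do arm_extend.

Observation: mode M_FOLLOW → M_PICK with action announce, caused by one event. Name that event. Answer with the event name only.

try evDetect: (M_FOLLOW, evDetect) → (M_PICK, arm_extend)
try evStart: (M_FOLLOW, evStart) → (M_FOLLOW, motors_off)
try evClear: (M_FOLLOW, evClear) → (M_NAV, arm_extend)
try evError: (M_FOLLOW, evError) → (M_PICK, announce)  ← matches

evError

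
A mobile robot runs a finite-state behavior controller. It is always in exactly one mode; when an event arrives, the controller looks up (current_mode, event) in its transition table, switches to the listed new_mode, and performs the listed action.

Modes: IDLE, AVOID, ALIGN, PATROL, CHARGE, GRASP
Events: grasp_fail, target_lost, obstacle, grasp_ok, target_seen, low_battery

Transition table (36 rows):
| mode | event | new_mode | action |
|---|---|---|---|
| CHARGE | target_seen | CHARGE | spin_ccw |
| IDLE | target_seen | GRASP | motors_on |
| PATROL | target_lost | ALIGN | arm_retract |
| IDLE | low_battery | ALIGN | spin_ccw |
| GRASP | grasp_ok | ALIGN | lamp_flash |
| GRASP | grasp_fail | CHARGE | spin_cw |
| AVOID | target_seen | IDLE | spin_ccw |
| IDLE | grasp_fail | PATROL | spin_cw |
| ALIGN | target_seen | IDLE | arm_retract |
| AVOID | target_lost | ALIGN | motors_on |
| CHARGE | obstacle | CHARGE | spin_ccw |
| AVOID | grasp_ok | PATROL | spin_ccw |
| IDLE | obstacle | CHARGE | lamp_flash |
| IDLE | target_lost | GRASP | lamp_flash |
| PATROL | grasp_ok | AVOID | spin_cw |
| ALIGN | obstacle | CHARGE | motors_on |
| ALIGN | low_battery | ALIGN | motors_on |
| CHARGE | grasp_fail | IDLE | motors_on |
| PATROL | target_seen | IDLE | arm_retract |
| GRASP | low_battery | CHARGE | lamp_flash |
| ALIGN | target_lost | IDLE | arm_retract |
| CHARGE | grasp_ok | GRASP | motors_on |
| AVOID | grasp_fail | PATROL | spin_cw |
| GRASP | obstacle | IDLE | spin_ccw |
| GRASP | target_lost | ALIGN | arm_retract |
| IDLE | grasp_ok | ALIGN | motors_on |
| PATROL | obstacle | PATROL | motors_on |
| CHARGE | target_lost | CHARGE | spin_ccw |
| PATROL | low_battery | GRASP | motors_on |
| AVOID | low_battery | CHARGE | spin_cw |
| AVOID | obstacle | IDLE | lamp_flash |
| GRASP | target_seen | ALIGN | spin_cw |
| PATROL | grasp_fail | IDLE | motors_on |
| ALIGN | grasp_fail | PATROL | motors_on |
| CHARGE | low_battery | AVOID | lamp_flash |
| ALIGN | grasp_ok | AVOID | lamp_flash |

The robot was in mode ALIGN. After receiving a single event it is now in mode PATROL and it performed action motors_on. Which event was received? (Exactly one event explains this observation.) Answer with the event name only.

try grasp_fail: (ALIGN, grasp_fail) → (PATROL, motors_on)  ← matches
try target_lost: (ALIGN, target_lost) → (IDLE, arm_retract)
try obstacle: (ALIGN, obstacle) → (CHARGE, motors_on)
try grasp_ok: (ALIGN, grasp_ok) → (AVOID, lamp_flash)
try target_seen: (ALIGN, target_seen) → (IDLE, arm_retract)
try low_battery: (ALIGN, low_battery) → (ALIGN, motors_on)

grasp_fail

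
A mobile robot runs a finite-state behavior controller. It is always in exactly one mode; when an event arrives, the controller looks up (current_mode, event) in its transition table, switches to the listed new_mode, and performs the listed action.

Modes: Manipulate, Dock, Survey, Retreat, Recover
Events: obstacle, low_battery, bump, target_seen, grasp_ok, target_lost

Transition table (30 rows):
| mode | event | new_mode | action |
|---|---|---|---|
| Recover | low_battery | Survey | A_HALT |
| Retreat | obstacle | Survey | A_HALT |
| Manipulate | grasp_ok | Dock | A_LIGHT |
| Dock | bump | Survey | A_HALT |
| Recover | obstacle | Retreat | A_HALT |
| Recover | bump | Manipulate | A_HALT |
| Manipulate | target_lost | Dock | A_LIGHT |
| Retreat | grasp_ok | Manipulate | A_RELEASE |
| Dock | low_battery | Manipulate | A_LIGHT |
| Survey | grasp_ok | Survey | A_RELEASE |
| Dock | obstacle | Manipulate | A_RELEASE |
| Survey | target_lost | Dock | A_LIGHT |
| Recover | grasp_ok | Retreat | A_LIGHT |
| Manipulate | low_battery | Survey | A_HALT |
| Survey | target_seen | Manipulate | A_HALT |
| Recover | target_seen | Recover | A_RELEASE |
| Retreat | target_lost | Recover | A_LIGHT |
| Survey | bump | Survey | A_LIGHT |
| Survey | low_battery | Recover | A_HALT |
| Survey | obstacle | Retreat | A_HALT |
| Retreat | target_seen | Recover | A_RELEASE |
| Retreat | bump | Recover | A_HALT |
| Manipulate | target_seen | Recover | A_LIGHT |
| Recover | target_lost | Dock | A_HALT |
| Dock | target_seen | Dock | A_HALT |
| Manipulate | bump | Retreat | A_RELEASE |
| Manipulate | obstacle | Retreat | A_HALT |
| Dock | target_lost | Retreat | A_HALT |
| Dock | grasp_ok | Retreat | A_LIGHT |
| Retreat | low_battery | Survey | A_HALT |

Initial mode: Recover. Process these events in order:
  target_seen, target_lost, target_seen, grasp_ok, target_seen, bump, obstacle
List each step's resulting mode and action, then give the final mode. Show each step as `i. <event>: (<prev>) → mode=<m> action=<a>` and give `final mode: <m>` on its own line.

1. target_seen: (Recover) → mode=Recover action=A_RELEASE
2. target_lost: (Recover) → mode=Dock action=A_HALT
3. target_seen: (Dock) → mode=Dock action=A_HALT
4. grasp_ok: (Dock) → mode=Retreat action=A_LIGHT
5. target_seen: (Retreat) → mode=Recover action=A_RELEASE
6. bump: (Recover) → mode=Manipulate action=A_HALT
7. obstacle: (Manipulate) → mode=Retreat action=A_HALT

final mode: Retreat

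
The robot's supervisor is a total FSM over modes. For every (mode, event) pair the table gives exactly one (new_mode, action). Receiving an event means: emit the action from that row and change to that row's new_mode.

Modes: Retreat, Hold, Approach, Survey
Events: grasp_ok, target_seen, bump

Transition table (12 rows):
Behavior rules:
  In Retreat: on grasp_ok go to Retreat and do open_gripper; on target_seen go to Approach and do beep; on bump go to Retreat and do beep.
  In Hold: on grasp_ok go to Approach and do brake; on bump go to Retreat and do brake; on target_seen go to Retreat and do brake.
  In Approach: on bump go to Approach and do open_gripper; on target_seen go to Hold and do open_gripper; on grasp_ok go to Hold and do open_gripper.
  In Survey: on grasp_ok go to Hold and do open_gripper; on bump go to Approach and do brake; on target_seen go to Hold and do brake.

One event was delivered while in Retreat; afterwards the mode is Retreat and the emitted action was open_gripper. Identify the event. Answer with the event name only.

try grasp_ok: (Retreat, grasp_ok) → (Retreat, open_gripper)  ← matches
try target_seen: (Retreat, target_seen) → (Approach, beep)
try bump: (Retreat, bump) → (Retreat, beep)

grasp_ok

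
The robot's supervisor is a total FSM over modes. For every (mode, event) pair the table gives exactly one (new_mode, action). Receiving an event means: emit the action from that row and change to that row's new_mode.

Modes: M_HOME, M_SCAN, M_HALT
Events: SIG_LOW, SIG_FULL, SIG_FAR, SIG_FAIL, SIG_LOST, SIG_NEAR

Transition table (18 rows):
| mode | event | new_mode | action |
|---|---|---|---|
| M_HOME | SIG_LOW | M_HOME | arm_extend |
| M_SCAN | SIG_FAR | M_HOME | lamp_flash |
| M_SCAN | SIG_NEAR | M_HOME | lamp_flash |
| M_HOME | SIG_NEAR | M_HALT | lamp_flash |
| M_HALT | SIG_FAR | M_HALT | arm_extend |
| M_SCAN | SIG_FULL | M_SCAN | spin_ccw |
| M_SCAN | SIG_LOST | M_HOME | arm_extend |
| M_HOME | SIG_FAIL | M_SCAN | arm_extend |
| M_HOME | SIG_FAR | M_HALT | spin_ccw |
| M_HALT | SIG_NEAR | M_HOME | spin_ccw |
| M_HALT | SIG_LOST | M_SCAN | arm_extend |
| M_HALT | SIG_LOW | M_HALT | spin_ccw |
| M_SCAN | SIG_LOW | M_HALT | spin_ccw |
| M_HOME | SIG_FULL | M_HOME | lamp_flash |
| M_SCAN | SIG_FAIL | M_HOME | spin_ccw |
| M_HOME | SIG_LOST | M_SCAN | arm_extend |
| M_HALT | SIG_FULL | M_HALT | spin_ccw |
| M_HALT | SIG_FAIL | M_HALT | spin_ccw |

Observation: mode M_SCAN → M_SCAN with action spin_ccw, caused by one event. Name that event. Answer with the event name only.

SIG_FULL

try SIG_LOW: (M_SCAN, SIG_LOW) → (M_HALT, spin_ccw)
try SIG_FULL: (M_SCAN, SIG_FULL) → (M_SCAN, spin_ccw)  ← matches
try SIG_FAR: (M_SCAN, SIG_FAR) → (M_HOME, lamp_flash)
try SIG_FAIL: (M_SCAN, SIG_FAIL) → (M_HOME, spin_ccw)
try SIG_LOST: (M_SCAN, SIG_LOST) → (M_HOME, arm_extend)
try SIG_NEAR: (M_SCAN, SIG_NEAR) → (M_HOME, lamp_flash)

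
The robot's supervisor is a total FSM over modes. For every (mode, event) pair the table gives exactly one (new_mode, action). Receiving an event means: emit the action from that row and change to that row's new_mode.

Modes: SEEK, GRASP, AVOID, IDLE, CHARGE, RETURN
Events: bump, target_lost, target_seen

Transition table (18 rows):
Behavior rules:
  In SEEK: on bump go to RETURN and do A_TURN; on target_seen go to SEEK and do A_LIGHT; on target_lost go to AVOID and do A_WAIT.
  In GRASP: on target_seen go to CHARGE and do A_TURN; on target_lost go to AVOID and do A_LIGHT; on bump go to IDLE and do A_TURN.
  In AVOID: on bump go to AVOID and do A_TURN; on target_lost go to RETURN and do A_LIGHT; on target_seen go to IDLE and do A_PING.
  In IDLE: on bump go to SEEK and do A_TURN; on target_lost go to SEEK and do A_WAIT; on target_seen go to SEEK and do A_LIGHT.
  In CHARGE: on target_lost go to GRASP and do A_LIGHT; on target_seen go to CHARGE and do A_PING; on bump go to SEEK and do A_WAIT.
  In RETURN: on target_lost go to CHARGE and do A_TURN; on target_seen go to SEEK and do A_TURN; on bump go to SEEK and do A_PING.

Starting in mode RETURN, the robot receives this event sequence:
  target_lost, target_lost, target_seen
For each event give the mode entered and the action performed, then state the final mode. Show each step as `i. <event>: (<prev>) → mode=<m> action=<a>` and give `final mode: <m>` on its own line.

1. target_lost: (RETURN) → mode=CHARGE action=A_TURN
2. target_lost: (CHARGE) → mode=GRASP action=A_LIGHT
3. target_seen: (GRASP) → mode=CHARGE action=A_TURN

final mode: CHARGE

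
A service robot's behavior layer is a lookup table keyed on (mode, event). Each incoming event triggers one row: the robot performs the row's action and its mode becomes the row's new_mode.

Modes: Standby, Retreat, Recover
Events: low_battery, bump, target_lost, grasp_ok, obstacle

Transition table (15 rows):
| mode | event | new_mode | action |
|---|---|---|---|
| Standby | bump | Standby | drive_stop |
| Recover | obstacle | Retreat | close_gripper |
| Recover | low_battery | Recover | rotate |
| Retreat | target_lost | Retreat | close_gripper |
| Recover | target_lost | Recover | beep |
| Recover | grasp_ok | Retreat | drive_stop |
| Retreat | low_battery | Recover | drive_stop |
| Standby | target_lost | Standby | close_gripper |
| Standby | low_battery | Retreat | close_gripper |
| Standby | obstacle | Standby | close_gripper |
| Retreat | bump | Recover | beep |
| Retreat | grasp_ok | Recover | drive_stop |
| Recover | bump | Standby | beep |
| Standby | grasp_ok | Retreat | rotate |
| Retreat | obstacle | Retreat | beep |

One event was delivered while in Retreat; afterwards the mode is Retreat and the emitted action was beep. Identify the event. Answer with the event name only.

obstacle

try low_battery: (Retreat, low_battery) → (Recover, drive_stop)
try bump: (Retreat, bump) → (Recover, beep)
try target_lost: (Retreat, target_lost) → (Retreat, close_gripper)
try grasp_ok: (Retreat, grasp_ok) → (Recover, drive_stop)
try obstacle: (Retreat, obstacle) → (Retreat, beep)  ← matches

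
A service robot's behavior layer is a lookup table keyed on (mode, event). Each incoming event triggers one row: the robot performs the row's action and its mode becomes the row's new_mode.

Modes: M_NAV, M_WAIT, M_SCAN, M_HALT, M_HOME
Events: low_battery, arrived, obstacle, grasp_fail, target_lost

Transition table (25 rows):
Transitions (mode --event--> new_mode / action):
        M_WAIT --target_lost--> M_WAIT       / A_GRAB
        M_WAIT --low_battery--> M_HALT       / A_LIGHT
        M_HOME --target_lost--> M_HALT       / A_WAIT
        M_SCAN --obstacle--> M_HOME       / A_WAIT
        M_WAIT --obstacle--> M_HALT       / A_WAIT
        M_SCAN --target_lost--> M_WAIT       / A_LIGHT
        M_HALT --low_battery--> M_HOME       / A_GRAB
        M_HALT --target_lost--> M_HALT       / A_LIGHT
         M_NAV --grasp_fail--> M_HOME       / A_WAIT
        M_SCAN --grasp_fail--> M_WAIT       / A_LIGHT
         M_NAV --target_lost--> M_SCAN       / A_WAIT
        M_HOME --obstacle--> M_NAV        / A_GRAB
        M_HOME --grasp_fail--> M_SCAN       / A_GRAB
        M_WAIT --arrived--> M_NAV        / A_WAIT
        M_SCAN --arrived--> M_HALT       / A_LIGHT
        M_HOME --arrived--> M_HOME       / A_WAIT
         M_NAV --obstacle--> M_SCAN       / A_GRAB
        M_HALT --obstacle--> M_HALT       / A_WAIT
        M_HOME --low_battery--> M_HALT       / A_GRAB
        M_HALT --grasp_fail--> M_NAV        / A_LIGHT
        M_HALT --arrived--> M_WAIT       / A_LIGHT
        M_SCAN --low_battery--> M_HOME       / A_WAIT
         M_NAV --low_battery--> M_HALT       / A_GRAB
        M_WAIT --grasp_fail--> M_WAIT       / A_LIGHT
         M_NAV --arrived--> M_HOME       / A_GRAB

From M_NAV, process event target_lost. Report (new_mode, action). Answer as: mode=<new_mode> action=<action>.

current mode = M_NAV; filter table to that mode:
  (M_NAV, grasp_fail) → (M_HOME, A_WAIT)
  (M_NAV, target_lost) → (M_SCAN, A_WAIT)  ← event matches
  (M_NAV, obstacle) → (M_SCAN, A_GRAB)
  (M_NAV, low_battery) → (M_HALT, A_GRAB)
  (M_NAV, arrived) → (M_HOME, A_GRAB)
event = target_lost selects (M_SCAN, A_WAIT)

mode=M_SCAN action=A_WAIT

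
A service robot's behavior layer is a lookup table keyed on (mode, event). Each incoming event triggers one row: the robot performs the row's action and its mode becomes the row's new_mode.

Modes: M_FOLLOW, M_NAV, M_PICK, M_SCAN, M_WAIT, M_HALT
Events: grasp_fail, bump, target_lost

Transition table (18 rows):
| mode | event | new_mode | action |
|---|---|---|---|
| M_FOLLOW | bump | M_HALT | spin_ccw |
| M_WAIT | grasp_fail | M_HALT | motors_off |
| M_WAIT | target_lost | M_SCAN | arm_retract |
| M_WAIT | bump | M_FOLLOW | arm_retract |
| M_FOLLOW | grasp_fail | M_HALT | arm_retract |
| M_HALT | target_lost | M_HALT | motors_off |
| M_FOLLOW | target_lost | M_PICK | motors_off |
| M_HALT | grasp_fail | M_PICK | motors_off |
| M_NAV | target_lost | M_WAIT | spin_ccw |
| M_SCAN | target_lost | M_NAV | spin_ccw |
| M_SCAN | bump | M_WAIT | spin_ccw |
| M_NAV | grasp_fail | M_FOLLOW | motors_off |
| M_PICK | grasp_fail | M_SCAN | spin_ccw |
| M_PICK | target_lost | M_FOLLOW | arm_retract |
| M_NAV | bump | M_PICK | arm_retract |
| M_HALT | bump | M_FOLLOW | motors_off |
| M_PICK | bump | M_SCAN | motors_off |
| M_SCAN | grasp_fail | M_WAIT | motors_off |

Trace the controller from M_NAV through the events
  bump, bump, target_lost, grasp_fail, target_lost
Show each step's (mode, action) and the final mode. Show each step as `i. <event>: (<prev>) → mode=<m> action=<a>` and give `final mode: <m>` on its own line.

final mode: M_PICK

1. bump: (M_NAV) → mode=M_PICK action=arm_retract
2. bump: (M_PICK) → mode=M_SCAN action=motors_off
3. target_lost: (M_SCAN) → mode=M_NAV action=spin_ccw
4. grasp_fail: (M_NAV) → mode=M_FOLLOW action=motors_off
5. target_lost: (M_FOLLOW) → mode=M_PICK action=motors_off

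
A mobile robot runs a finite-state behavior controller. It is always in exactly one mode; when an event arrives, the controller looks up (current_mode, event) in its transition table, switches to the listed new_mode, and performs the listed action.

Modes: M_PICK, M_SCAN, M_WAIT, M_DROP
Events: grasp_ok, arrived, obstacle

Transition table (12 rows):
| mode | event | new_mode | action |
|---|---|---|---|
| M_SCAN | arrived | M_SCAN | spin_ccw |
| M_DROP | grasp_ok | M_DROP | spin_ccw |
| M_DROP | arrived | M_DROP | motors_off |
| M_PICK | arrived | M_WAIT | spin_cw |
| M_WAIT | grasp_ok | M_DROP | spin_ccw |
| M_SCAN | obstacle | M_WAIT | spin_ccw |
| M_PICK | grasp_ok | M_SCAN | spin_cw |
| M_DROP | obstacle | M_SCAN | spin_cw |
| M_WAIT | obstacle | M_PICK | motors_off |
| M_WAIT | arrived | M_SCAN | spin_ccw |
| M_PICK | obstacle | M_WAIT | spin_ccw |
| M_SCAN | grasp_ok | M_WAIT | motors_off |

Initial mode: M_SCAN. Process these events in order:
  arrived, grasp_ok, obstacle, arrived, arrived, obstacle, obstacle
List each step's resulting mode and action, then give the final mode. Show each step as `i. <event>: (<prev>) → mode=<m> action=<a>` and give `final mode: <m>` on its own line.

final mode: M_PICK

1. arrived: (M_SCAN) → mode=M_SCAN action=spin_ccw
2. grasp_ok: (M_SCAN) → mode=M_WAIT action=motors_off
3. obstacle: (M_WAIT) → mode=M_PICK action=motors_off
4. arrived: (M_PICK) → mode=M_WAIT action=spin_cw
5. arrived: (M_WAIT) → mode=M_SCAN action=spin_ccw
6. obstacle: (M_SCAN) → mode=M_WAIT action=spin_ccw
7. obstacle: (M_WAIT) → mode=M_PICK action=motors_off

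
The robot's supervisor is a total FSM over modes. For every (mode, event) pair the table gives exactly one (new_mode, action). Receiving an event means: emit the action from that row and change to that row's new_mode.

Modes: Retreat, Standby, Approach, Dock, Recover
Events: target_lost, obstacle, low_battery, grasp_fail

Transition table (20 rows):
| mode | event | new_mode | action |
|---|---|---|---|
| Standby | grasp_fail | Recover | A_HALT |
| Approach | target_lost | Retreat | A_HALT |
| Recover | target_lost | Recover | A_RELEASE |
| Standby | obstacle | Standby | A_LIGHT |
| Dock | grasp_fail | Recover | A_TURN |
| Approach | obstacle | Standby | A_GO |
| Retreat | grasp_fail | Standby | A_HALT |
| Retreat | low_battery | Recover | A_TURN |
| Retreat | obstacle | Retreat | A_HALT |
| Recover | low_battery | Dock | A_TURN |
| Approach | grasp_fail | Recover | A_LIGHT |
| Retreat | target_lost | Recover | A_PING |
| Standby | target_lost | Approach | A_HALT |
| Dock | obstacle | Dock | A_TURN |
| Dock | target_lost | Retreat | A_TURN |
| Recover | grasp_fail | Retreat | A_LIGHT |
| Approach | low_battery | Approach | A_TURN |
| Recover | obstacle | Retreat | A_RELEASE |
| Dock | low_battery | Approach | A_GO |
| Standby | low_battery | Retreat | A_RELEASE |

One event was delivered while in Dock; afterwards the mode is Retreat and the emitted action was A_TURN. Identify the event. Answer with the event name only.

try target_lost: (Dock, target_lost) → (Retreat, A_TURN)  ← matches
try obstacle: (Dock, obstacle) → (Dock, A_TURN)
try low_battery: (Dock, low_battery) → (Approach, A_GO)
try grasp_fail: (Dock, grasp_fail) → (Recover, A_TURN)

target_lost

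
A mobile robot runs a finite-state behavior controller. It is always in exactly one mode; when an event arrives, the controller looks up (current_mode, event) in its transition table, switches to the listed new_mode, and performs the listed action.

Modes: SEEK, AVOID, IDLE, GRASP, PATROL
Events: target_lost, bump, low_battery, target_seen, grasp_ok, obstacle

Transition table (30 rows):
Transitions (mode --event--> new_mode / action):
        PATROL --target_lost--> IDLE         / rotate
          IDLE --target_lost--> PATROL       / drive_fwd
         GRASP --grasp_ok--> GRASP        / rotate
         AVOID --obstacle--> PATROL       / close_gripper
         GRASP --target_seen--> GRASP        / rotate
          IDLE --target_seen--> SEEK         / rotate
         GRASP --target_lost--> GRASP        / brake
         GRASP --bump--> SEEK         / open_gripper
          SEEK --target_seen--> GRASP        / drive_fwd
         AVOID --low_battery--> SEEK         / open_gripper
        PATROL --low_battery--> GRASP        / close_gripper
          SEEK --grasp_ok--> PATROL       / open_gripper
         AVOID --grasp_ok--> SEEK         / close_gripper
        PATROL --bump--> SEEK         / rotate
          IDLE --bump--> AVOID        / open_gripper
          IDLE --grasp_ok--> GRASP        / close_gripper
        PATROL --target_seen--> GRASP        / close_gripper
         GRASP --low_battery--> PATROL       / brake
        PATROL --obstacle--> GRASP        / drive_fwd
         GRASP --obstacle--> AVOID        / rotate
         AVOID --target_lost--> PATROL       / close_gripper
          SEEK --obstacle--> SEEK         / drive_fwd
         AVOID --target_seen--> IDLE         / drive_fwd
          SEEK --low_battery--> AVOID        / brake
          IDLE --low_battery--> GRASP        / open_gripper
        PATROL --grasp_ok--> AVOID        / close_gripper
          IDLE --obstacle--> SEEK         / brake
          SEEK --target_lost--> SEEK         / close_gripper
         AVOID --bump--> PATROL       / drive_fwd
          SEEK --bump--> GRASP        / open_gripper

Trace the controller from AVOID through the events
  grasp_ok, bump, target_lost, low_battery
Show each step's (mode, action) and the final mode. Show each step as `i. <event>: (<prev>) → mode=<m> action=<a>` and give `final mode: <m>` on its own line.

1. grasp_ok: (AVOID) → mode=SEEK action=close_gripper
2. bump: (SEEK) → mode=GRASP action=open_gripper
3. target_lost: (GRASP) → mode=GRASP action=brake
4. low_battery: (GRASP) → mode=PATROL action=brake

final mode: PATROL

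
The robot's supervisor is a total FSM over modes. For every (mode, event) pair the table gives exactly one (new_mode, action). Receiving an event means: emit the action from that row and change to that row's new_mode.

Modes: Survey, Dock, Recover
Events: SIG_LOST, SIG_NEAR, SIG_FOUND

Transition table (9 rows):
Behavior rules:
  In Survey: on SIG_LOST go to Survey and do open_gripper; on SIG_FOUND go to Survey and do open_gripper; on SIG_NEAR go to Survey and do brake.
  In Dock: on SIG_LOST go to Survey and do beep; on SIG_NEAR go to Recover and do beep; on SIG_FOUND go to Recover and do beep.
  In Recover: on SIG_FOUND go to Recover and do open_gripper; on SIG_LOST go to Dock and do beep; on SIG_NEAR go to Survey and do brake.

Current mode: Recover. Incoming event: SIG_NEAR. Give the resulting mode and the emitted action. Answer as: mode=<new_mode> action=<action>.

mode=Survey action=brake

current mode = Recover; filter table to that mode:
  (Recover, SIG_FOUND) → (Recover, open_gripper)
  (Recover, SIG_LOST) → (Dock, beep)
  (Recover, SIG_NEAR) → (Survey, brake)  ← event matches
event = SIG_NEAR selects (Survey, brake)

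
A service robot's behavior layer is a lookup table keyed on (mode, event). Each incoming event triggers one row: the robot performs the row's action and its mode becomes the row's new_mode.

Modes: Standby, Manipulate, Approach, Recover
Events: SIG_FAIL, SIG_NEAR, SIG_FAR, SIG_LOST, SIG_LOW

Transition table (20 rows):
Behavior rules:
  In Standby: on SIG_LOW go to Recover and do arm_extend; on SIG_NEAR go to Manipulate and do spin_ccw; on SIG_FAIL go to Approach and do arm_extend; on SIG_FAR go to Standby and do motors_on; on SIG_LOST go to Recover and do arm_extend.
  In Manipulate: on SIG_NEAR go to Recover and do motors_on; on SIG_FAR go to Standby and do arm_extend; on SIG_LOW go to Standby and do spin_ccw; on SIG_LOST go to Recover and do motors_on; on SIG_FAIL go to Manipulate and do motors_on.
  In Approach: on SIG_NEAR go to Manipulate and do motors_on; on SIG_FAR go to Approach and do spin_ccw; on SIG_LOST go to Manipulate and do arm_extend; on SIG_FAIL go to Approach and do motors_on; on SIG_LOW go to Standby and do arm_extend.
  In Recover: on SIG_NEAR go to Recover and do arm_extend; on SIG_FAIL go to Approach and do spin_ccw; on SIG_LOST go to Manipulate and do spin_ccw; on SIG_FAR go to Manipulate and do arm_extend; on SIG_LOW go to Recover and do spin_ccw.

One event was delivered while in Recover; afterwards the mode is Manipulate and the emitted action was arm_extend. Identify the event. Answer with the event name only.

SIG_FAR

try SIG_FAIL: (Recover, SIG_FAIL) → (Approach, spin_ccw)
try SIG_NEAR: (Recover, SIG_NEAR) → (Recover, arm_extend)
try SIG_FAR: (Recover, SIG_FAR) → (Manipulate, arm_extend)  ← matches
try SIG_LOST: (Recover, SIG_LOST) → (Manipulate, spin_ccw)
try SIG_LOW: (Recover, SIG_LOW) → (Recover, spin_ccw)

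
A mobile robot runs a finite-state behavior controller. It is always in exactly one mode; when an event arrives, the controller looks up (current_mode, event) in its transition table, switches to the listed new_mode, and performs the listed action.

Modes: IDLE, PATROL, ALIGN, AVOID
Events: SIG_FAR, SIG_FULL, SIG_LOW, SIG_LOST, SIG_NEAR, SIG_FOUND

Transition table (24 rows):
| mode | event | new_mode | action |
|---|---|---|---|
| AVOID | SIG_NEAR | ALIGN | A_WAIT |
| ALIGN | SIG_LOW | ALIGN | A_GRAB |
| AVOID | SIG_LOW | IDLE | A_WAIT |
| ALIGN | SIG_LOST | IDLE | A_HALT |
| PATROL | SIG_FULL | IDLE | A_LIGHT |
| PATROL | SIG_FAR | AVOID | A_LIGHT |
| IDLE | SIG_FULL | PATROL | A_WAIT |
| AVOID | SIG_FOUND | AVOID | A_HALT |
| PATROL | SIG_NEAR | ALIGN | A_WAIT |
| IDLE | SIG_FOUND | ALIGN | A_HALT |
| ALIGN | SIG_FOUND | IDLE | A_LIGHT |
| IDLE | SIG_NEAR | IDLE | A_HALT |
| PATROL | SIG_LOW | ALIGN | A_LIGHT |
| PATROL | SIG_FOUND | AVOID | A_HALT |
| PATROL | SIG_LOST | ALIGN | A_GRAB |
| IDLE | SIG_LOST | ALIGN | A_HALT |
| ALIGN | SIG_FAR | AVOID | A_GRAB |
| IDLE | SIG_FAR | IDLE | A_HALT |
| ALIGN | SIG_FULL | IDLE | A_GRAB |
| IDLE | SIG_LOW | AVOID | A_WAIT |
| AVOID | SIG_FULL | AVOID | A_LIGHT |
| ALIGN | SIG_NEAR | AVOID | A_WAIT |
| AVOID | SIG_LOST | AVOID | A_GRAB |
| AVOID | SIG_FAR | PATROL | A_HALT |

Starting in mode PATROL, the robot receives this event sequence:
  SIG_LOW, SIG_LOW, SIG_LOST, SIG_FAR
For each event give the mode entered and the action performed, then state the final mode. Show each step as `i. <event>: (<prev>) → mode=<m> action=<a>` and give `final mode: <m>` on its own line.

1. SIG_LOW: (PATROL) → mode=ALIGN action=A_LIGHT
2. SIG_LOW: (ALIGN) → mode=ALIGN action=A_GRAB
3. SIG_LOST: (ALIGN) → mode=IDLE action=A_HALT
4. SIG_FAR: (IDLE) → mode=IDLE action=A_HALT

final mode: IDLE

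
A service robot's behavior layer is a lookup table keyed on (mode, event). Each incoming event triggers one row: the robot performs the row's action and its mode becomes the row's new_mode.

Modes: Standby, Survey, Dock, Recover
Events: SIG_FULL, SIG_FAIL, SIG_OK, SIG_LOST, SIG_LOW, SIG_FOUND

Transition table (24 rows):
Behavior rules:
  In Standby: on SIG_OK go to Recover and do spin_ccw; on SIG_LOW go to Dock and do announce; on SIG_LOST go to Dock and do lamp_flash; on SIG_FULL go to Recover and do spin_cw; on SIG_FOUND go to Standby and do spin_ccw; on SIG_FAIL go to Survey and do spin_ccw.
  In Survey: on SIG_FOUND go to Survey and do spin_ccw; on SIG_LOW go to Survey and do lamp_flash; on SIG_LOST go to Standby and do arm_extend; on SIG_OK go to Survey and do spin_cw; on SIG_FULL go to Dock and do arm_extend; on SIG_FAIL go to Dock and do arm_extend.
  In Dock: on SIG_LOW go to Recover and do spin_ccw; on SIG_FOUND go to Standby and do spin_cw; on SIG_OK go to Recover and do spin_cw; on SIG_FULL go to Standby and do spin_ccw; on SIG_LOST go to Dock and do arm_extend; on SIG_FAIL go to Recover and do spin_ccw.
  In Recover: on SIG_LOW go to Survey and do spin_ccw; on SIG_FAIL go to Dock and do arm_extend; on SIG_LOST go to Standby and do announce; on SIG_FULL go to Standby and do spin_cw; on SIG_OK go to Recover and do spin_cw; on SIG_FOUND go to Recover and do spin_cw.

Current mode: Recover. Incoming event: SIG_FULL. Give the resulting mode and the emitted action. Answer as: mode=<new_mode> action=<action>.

current mode = Recover; filter table to that mode:
  (Recover, SIG_LOW) → (Survey, spin_ccw)
  (Recover, SIG_FAIL) → (Dock, arm_extend)
  (Recover, SIG_LOST) → (Standby, announce)
  (Recover, SIG_FULL) → (Standby, spin_cw)  ← event matches
  (Recover, SIG_OK) → (Recover, spin_cw)
  (Recover, SIG_FOUND) → (Recover, spin_cw)
event = SIG_FULL selects (Standby, spin_cw)

mode=Standby action=spin_cw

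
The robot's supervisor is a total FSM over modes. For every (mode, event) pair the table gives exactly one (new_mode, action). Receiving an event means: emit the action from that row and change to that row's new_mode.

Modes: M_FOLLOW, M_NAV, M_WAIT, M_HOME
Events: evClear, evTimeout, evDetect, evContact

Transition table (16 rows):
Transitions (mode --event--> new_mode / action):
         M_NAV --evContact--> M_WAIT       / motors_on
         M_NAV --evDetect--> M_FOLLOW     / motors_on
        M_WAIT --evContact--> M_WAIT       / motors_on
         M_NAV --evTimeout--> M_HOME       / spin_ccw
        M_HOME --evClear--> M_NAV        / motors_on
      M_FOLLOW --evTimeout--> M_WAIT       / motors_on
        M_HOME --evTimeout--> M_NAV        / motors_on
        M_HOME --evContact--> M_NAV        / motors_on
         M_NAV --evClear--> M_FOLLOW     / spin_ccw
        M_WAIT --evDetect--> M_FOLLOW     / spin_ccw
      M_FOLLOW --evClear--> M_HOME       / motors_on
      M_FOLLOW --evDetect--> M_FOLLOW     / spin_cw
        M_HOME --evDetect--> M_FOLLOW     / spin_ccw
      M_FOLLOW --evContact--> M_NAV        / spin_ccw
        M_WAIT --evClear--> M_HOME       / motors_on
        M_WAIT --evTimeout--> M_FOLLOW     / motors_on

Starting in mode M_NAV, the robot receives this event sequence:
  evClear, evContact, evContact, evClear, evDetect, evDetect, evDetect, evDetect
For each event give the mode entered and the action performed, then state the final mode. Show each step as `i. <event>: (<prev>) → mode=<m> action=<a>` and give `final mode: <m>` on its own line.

1. evClear: (M_NAV) → mode=M_FOLLOW action=spin_ccw
2. evContact: (M_FOLLOW) → mode=M_NAV action=spin_ccw
3. evContact: (M_NAV) → mode=M_WAIT action=motors_on
4. evClear: (M_WAIT) → mode=M_HOME action=motors_on
5. evDetect: (M_HOME) → mode=M_FOLLOW action=spin_ccw
6. evDetect: (M_FOLLOW) → mode=M_FOLLOW action=spin_cw
7. evDetect: (M_FOLLOW) → mode=M_FOLLOW action=spin_cw
8. evDetect: (M_FOLLOW) → mode=M_FOLLOW action=spin_cw

final mode: M_FOLLOW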